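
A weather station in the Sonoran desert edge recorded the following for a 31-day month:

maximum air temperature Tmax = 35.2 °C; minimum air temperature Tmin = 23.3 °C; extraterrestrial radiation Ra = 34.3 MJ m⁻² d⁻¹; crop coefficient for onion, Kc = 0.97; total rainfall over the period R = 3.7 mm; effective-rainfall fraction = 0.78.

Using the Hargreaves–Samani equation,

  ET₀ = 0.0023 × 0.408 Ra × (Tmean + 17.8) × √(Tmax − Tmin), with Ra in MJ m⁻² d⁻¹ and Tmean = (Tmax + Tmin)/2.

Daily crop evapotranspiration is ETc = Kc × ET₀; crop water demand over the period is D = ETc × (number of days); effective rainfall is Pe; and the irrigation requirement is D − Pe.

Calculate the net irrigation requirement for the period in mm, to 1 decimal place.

Tmean = (35.2 + 23.3)/2 = 29.25 °C
0.408 Ra = 0.408 × 34.3 = 13.9944 mm/d equivalent
ET₀ = 0.0023 × 13.9944 × (29.25 + 17.8) × √11.9 = 0.0023 × 13.9944 × 47.05 × 3.4496 = 5.2241 mm/d
ETc = Kc × ET₀ = 0.97 × 5.2241 = 5.0674 mm/d
Crop demand D = ETc × 31 d = 5.0674 × 31 = 157.089 mm
Pe = 0.78 × 3.7 = 2.886 mm
D − Pe = 157.089 − 2.886 = 154.203 mm

154.2 mm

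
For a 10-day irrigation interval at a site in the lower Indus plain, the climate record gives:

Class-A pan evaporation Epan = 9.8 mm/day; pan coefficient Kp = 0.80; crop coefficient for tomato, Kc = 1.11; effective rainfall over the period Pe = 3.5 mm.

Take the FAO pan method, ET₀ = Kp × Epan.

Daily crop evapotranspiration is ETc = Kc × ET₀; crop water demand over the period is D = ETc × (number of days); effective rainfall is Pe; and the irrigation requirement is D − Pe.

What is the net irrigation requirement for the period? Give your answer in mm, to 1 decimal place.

ET₀ = 0.80 × 9.8 = 7.8400 mm/d
ETc = Kc × ET₀ = 1.11 × 7.8400 = 8.7024 mm/d
Crop demand D = ETc × 10 d = 8.7024 × 10 = 87.024 mm
D − Pe = 87.024 − 3.5 = 83.524 mm

83.5 mm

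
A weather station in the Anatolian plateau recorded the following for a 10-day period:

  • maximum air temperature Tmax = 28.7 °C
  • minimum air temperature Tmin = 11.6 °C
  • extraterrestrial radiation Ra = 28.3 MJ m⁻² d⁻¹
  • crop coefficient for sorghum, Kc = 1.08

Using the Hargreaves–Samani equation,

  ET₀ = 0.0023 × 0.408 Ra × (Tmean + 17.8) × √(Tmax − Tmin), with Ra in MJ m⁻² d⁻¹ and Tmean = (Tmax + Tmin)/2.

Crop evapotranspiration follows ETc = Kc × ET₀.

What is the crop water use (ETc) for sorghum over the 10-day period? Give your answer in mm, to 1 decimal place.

45.0 mm

Tmean = (28.7 + 11.6)/2 = 20.15 °C
0.408 Ra = 0.408 × 28.3 = 11.5464 mm/d equivalent
ET₀ = 0.0023 × 11.5464 × (20.15 + 17.8) × √17.1 = 0.0023 × 11.5464 × 37.95 × 4.1352 = 4.1676 mm/d
ETc = Kc × ET₀ = 1.08 × 4.1676 = 4.5010 mm/d
Over 10 days: 4.5010 × 10 = 45.010 mm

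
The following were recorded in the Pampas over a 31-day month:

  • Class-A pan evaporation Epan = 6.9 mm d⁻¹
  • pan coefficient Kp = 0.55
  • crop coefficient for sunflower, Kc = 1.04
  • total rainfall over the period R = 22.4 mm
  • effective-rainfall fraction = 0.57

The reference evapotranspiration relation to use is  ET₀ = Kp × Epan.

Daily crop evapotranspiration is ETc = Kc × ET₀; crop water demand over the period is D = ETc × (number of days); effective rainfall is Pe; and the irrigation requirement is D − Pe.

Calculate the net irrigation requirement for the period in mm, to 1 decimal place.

109.6 mm

ET₀ = 0.55 × 6.9 = 3.7950 mm/d
ETc = Kc × ET₀ = 1.04 × 3.7950 = 3.9468 mm/d
Crop demand D = ETc × 31 d = 3.9468 × 31 = 122.351 mm
Pe = 0.57 × 22.4 = 12.768 mm
D − Pe = 122.351 − 12.768 = 109.583 mm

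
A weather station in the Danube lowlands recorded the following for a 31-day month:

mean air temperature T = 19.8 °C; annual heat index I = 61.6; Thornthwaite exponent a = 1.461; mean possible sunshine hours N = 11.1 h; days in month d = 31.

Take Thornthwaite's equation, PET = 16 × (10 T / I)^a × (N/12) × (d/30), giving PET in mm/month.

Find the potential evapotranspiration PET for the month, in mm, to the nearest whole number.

84 mm

10T/I = 10 × 19.8 / 61.6 = 3.2143
(10T/I)^a = 3.2143^1.461 = 5.5062
Uncorrected PET = 16 × 5.5062 = 88.099 mm
Correction = (N/12)(d/30) = (11.1/12)(31/30) = 0.9558
PET = 88.099 × 0.9558 = 84.205 mm/month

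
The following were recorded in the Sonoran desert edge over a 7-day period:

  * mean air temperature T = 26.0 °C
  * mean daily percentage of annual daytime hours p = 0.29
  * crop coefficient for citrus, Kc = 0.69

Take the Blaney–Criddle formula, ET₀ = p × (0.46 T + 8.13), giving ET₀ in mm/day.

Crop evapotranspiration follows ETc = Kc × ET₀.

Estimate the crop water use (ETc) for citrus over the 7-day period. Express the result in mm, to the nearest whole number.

28 mm

ET₀ = 0.29 × (0.46 × 26.0 + 8.13) = 0.29 × 20.090 = 5.8261 mm/d
ETc = Kc × ET₀ = 0.69 × 5.8261 = 4.0200 mm/d
Over 7 days: 4.0200 × 7 = 28.140 mm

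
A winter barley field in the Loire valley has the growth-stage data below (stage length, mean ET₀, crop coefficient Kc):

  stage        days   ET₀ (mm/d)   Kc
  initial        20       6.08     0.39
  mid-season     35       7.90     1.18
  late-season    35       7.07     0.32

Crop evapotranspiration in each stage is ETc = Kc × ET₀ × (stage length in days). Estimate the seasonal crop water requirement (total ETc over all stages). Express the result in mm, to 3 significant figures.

453 mm

initial: 0.39 × 6.08 × 20 = 47.42 mm
mid-season: 1.18 × 7.90 × 35 = 326.27 mm
late-season: 0.32 × 7.07 × 35 = 79.18 mm
Seasonal total = 452.87 mm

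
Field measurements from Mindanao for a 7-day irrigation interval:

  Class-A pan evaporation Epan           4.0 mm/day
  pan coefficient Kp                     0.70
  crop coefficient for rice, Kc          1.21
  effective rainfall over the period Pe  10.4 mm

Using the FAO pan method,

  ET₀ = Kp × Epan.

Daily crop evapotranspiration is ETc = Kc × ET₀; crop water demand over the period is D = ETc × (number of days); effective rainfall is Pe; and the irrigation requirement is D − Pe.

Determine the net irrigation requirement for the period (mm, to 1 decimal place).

ET₀ = 0.70 × 4.0 = 2.8000 mm/d
ETc = Kc × ET₀ = 1.21 × 2.8000 = 3.3880 mm/d
Crop demand D = ETc × 7 d = 3.3880 × 7 = 23.716 mm
D − Pe = 23.716 − 10.4 = 13.316 mm

13.3 mm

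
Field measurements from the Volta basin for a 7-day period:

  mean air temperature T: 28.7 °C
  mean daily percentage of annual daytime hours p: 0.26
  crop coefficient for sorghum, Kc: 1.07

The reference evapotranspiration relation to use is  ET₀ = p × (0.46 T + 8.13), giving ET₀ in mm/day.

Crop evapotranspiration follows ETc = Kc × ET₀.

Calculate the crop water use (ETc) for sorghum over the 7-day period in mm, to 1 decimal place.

41.5 mm

ET₀ = 0.26 × (0.46 × 28.7 + 8.13) = 0.26 × 21.332 = 5.5463 mm/d
ETc = Kc × ET₀ = 1.07 × 5.5463 = 5.9345 mm/d
Over 7 days: 5.9345 × 7 = 41.542 mm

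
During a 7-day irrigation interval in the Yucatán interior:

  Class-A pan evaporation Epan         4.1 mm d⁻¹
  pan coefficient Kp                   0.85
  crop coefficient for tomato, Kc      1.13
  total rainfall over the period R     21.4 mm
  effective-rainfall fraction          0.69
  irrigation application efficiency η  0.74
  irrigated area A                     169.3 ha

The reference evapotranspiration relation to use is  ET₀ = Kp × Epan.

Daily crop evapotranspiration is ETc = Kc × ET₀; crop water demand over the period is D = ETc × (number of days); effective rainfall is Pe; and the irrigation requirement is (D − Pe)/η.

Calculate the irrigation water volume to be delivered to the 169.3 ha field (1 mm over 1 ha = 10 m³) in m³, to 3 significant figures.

ET₀ = 0.85 × 4.1 = 3.4850 mm/d
ETc = Kc × ET₀ = 1.13 × 3.4850 = 3.9381 mm/d
Crop demand D = ETc × 7 d = 3.9381 × 7 = 27.567 mm
Pe = 0.69 × 21.4 = 14.766 mm
D − Pe = 27.567 − 14.766 = 12.801 mm
Gross irrigation = 12.801 / 0.74 = 17.299 mm
Volume = 17.299 mm × 169.3 ha × 10 = 29287.2 m³

29300 m³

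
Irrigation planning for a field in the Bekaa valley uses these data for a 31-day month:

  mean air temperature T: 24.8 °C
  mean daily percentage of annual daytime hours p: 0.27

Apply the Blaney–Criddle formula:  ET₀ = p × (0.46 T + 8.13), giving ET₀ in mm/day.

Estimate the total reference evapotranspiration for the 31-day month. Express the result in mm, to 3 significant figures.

ET₀ = 0.27 × (0.46 × 24.8 + 8.13) = 0.27 × 19.538 = 5.2753 mm/d
Monthly total = 5.2753 × 31 = 163.534 mm

164 mm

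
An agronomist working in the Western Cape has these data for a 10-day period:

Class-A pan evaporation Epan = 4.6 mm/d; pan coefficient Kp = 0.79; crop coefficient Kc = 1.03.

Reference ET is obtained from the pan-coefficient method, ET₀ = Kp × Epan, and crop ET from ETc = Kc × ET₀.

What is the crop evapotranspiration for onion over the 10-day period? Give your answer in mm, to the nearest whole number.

ET₀ = 0.79 × 4.6 = 3.6340 mm/d
ETc = Kc × ET₀ = 1.03 × 3.6340 = 3.7430 mm/d
Over 10 days: 3.7430 × 10 = 37.430 mm

37 mm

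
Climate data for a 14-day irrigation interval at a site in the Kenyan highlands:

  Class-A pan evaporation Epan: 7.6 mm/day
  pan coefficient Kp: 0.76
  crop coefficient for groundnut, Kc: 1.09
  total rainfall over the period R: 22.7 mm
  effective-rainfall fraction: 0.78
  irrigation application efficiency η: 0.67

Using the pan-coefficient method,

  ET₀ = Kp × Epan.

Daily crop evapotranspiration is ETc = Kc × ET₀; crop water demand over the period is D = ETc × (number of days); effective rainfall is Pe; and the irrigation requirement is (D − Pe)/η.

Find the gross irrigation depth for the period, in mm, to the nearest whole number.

ET₀ = 0.76 × 7.6 = 5.7760 mm/d
ETc = Kc × ET₀ = 1.09 × 5.7760 = 6.2958 mm/d
Crop demand D = ETc × 14 d = 6.2958 × 14 = 88.141 mm
Pe = 0.78 × 22.7 = 17.706 mm
D − Pe = 88.141 − 17.706 = 70.435 mm
Gross irrigation = 70.435 / 0.67 = 105.127 mm

105 mm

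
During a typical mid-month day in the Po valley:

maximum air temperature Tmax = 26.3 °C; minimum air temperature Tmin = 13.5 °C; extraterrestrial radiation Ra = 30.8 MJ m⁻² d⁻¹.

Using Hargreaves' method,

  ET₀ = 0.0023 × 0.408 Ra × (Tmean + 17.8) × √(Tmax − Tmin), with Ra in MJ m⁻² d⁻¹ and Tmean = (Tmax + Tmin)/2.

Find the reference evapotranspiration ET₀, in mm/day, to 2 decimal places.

Tmean = (26.3 + 13.5)/2 = 19.90 °C
0.408 Ra = 0.408 × 30.8 = 12.5664 mm/d equivalent
ET₀ = 0.0023 × 12.5664 × (19.90 + 17.8) × √12.8 = 0.0023 × 12.5664 × 37.70 × 3.5777 = 3.8984 mm/d

3.90 mm/day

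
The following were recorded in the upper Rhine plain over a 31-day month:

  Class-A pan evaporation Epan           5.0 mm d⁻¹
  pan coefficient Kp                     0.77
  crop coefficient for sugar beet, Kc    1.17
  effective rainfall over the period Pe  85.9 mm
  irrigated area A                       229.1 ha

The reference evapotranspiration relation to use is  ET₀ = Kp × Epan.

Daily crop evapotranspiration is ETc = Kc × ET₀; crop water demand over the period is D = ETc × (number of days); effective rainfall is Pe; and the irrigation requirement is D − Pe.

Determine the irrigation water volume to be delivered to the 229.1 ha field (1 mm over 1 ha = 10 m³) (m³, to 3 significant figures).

ET₀ = 0.77 × 5.0 = 3.8500 mm/d
ETc = Kc × ET₀ = 1.17 × 3.8500 = 4.5045 mm/d
Crop demand D = ETc × 31 d = 4.5045 × 31 = 139.640 mm
D − Pe = 139.640 − 85.9 = 53.740 mm
Volume = 53.740 mm × 229.1 ha × 10 = 123118.3 m³

123000 m³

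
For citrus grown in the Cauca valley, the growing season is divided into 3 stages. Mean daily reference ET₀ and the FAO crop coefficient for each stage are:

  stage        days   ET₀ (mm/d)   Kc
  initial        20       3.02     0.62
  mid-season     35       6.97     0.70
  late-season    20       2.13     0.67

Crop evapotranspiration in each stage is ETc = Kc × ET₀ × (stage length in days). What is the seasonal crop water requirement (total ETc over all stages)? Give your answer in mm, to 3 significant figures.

237 mm

initial: 0.62 × 3.02 × 20 = 37.45 mm
mid-season: 0.70 × 6.97 × 35 = 170.77 mm
late-season: 0.67 × 2.13 × 20 = 28.54 mm
Seasonal total = 236.76 mm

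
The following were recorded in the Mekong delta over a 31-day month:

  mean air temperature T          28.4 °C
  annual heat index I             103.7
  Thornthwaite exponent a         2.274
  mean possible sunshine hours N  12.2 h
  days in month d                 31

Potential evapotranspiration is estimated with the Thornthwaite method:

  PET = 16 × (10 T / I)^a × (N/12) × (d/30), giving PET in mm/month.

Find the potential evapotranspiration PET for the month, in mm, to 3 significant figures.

166 mm

10T/I = 10 × 28.4 / 103.7 = 2.7387
(10T/I)^a = 2.7387^2.274 = 9.8850
Uncorrected PET = 16 × 9.8850 = 158.160 mm
Correction = (N/12)(d/30) = (12.2/12)(31/30) = 1.0506
PET = 158.160 × 1.0506 = 166.163 mm/month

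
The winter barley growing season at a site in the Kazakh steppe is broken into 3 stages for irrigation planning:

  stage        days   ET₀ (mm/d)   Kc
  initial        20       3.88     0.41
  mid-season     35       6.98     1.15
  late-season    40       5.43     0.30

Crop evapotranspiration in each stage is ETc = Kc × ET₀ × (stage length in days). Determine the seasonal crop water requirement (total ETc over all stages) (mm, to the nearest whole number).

initial: 0.41 × 3.88 × 20 = 31.82 mm
mid-season: 1.15 × 6.98 × 35 = 280.95 mm
late-season: 0.30 × 5.43 × 40 = 65.16 mm
Seasonal total = 377.93 mm

378 mm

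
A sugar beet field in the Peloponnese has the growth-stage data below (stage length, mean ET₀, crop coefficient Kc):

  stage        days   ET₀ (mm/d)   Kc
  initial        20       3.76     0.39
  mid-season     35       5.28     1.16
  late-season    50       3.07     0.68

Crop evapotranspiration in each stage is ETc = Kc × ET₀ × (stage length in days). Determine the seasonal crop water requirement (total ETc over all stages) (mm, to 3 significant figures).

348 mm

initial: 0.39 × 3.76 × 20 = 29.33 mm
mid-season: 1.16 × 5.28 × 35 = 214.37 mm
late-season: 0.68 × 3.07 × 50 = 104.38 mm
Seasonal total = 348.08 mm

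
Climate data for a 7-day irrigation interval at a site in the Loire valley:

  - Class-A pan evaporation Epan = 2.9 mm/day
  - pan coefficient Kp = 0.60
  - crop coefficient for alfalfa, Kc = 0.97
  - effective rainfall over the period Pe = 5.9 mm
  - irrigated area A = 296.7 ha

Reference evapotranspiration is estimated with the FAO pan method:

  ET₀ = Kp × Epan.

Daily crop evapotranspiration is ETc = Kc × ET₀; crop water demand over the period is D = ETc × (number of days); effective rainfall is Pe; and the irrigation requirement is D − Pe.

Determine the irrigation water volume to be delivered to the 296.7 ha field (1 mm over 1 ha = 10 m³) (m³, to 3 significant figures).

ET₀ = 0.60 × 2.9 = 1.7400 mm/d
ETc = Kc × ET₀ = 0.97 × 1.7400 = 1.6878 mm/d
Crop demand D = ETc × 7 d = 1.6878 × 7 = 11.815 mm
D − Pe = 11.815 − 5.9 = 5.915 mm
Volume = 5.915 mm × 296.7 ha × 10 = 17549.8 m³

17500 m³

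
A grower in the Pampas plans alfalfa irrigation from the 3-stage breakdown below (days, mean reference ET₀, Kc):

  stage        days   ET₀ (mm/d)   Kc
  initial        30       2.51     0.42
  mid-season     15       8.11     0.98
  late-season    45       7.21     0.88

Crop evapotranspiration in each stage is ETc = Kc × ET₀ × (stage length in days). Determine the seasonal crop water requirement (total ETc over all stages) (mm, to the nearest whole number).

initial: 0.42 × 2.51 × 30 = 31.63 mm
mid-season: 0.98 × 8.11 × 15 = 119.22 mm
late-season: 0.88 × 7.21 × 45 = 285.52 mm
Seasonal total = 436.37 mm

436 mm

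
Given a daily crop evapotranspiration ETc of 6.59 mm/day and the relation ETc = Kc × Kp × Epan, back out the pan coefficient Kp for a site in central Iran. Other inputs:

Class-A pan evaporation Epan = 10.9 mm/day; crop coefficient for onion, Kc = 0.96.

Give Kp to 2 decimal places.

ETc = Kc × Kp × Epan  ⇒  Kp = ETc / (Kc × Epan)
Kp = 6.59 / (0.96 × 10.9) = 6.59 / 10.464 = 0.6298

0.63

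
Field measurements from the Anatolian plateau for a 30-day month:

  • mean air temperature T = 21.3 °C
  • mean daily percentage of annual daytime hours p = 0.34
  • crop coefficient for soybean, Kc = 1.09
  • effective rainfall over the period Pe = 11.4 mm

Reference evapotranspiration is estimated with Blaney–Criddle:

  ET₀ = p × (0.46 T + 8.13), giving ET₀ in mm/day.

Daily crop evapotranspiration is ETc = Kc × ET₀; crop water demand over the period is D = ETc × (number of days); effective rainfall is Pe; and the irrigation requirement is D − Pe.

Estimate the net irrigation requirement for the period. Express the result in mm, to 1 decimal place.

ET₀ = 0.34 × (0.46 × 21.3 + 8.13) = 0.34 × 17.928 = 6.0955 mm/d
ETc = Kc × ET₀ = 1.09 × 6.0955 = 6.6441 mm/d
Crop demand D = ETc × 30 d = 6.6441 × 30 = 199.323 mm
D − Pe = 199.323 − 11.4 = 187.923 mm

187.9 mm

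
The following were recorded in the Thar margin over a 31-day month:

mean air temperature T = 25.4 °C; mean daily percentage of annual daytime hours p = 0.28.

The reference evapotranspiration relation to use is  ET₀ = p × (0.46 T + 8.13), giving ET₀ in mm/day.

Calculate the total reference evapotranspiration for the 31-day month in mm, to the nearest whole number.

ET₀ = 0.28 × (0.46 × 25.4 + 8.13) = 0.28 × 19.814 = 5.5479 mm/d
Monthly total = 5.5479 × 31 = 171.985 mm

172 mm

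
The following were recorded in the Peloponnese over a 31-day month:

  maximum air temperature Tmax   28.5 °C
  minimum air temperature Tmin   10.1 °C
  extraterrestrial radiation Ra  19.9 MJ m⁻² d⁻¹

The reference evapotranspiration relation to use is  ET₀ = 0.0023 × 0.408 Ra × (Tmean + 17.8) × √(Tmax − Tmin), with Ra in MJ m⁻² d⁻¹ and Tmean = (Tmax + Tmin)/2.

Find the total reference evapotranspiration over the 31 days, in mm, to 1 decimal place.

92.1 mm

Tmean = (28.5 + 10.1)/2 = 19.30 °C
0.408 Ra = 0.408 × 19.9 = 8.1192 mm/d equivalent
ET₀ = 0.0023 × 8.1192 × (19.30 + 17.8) × √18.4 = 0.0023 × 8.1192 × 37.10 × 4.2895 = 2.9718 mm/d
Over 31 days: 2.9718 × 31 = 92.126 mm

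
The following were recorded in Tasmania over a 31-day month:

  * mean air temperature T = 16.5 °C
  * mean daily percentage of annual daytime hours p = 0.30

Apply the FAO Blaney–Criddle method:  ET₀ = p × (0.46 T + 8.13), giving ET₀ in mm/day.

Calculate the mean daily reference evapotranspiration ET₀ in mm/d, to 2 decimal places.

ET₀ = 0.30 × (0.46 × 16.5 + 8.13) = 0.30 × 15.720 = 4.7160 mm/d

4.72 mm/d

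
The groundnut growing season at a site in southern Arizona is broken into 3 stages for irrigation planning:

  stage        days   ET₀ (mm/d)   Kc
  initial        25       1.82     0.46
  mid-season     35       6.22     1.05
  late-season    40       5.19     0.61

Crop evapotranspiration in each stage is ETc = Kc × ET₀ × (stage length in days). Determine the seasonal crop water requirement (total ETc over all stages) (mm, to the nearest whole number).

initial: 0.46 × 1.82 × 25 = 20.93 mm
mid-season: 1.05 × 6.22 × 35 = 228.59 mm
late-season: 0.61 × 5.19 × 40 = 126.64 mm
Seasonal total = 376.16 mm

376 mm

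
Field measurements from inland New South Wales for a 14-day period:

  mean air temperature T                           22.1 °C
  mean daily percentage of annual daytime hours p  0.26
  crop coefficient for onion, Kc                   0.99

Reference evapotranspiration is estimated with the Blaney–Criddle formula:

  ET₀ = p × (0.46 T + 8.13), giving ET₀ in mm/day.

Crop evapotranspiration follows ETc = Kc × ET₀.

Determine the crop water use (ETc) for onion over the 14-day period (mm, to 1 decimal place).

ET₀ = 0.26 × (0.46 × 22.1 + 8.13) = 0.26 × 18.296 = 4.7570 mm/d
ETc = Kc × ET₀ = 0.99 × 4.7570 = 4.7094 mm/d
Over 14 days: 4.7094 × 14 = 65.932 mm

65.9 mm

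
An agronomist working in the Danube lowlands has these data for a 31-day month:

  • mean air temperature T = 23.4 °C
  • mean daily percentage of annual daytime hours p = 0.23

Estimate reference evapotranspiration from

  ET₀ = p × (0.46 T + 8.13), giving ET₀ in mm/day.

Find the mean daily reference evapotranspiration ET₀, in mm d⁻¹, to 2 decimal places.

ET₀ = 0.23 × (0.46 × 23.4 + 8.13) = 0.23 × 18.894 = 4.3456 mm/d

4.35 mm d⁻¹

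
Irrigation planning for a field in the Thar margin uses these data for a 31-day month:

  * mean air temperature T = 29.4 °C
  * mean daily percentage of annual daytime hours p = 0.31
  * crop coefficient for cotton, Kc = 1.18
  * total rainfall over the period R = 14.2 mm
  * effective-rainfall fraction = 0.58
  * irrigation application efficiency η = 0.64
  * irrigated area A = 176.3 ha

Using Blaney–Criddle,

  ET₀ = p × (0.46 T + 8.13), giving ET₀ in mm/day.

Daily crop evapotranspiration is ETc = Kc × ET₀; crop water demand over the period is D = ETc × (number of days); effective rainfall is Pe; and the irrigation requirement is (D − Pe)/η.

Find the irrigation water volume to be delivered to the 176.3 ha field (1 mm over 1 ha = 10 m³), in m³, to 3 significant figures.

654000 m³

ET₀ = 0.31 × (0.46 × 29.4 + 8.13) = 0.31 × 21.654 = 6.7127 mm/d
ETc = Kc × ET₀ = 1.18 × 6.7127 = 7.9210 mm/d
Crop demand D = ETc × 31 d = 7.9210 × 31 = 245.551 mm
Pe = 0.58 × 14.2 = 8.236 mm
D − Pe = 245.551 − 8.236 = 237.315 mm
Gross irrigation = 237.315 / 0.64 = 370.805 mm
Volume = 370.805 mm × 176.3 ha × 10 = 653729.2 m³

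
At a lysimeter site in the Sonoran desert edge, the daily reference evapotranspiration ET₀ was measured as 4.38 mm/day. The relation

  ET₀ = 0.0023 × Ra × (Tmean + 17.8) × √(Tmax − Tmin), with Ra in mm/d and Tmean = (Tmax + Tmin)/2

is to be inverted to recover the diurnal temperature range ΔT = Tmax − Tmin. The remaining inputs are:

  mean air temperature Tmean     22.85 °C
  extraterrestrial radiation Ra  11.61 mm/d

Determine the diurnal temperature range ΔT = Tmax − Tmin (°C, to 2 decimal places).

√ΔT = ET₀ / [0.0023 × Ra × (Tmean+17.8)] = 4.38 / (0.0023 × 11.61 × 40.65) = 4.0351
ΔT = 4.0351² = 16.282 °C

16.28 °C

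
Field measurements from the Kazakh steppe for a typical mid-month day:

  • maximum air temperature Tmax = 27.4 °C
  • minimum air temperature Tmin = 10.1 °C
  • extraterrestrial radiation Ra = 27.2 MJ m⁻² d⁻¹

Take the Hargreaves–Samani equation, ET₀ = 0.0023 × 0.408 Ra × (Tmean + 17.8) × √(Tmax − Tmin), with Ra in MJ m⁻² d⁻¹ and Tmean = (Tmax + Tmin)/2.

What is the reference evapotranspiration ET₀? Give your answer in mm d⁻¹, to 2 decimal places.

Tmean = (27.4 + 10.1)/2 = 18.75 °C
0.408 Ra = 0.408 × 27.2 = 11.0976 mm/d equivalent
ET₀ = 0.0023 × 11.0976 × (18.75 + 17.8) × √17.3 = 0.0023 × 11.0976 × 36.55 × 4.1593 = 3.8803 mm/d

3.88 mm d⁻¹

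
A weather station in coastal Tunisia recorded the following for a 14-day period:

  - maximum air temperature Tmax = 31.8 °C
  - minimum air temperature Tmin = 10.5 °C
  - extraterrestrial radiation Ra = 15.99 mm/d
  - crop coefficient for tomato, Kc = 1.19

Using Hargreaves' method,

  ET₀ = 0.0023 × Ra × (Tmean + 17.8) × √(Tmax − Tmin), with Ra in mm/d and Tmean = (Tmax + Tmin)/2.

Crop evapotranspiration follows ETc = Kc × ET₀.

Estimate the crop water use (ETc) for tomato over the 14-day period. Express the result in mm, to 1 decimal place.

110.1 mm

Tmean = (31.8 + 10.5)/2 = 21.15 °C
ET₀ = 0.0023 × 15.99 × (21.15 + 17.8) × √21.3 = 0.0023 × 15.99 × 38.95 × 4.6152 = 6.6111 mm/d
ETc = Kc × ET₀ = 1.19 × 6.6111 = 7.8672 mm/d
Over 14 days: 7.8672 × 14 = 110.141 mm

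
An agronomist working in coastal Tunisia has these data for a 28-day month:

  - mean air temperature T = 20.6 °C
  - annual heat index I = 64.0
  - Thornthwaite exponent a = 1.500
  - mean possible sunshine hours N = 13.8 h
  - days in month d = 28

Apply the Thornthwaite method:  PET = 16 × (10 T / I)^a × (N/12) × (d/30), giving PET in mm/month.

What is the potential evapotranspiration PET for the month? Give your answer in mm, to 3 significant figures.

10T/I = 10 × 20.6 / 64.0 = 3.2188
(10T/I)^a = 3.2188^1.500 = 5.7749
Uncorrected PET = 16 × 5.7749 = 92.398 mm
Correction = (N/12)(d/30) = (13.8/12)(28/30) = 1.0733
PET = 92.398 × 1.0733 = 99.171 mm/month

99.2 mm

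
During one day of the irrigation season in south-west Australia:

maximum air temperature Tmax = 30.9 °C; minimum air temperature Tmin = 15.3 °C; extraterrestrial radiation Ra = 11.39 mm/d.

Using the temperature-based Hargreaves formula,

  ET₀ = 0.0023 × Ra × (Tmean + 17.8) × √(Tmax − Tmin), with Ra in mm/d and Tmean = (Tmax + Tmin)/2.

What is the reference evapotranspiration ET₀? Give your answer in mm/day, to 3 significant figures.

Tmean = (30.9 + 15.3)/2 = 23.10 °C
ET₀ = 0.0023 × 11.39 × (23.10 + 17.8) × √15.6 = 0.0023 × 11.39 × 40.90 × 3.9497 = 4.2319 mm/d

4.23 mm/day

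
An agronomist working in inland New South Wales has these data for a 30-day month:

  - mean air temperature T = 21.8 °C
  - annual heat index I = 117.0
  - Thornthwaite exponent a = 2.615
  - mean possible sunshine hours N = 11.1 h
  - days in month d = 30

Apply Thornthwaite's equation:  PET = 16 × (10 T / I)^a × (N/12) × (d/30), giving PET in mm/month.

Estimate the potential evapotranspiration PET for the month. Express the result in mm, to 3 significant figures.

10T/I = 10 × 21.8 / 117.0 = 1.8632
(10T/I)^a = 1.8632^2.615 = 5.0901
Uncorrected PET = 16 × 5.0901 = 81.442 mm
Correction = (N/12)(d/30) = (11.1/12)(30/30) = 0.9250
PET = 81.442 × 0.9250 = 75.334 mm/month

75.3 mm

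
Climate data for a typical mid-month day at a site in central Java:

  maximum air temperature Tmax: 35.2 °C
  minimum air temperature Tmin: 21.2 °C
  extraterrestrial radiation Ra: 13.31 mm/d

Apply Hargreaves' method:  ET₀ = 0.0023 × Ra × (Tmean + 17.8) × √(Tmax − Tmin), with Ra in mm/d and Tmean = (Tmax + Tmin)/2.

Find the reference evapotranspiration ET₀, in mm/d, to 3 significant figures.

5.27 mm/d

Tmean = (35.2 + 21.2)/2 = 28.20 °C
ET₀ = 0.0023 × 13.31 × (28.20 + 17.8) × √14.0 = 0.0023 × 13.31 × 46.00 × 3.7417 = 5.2691 mm/d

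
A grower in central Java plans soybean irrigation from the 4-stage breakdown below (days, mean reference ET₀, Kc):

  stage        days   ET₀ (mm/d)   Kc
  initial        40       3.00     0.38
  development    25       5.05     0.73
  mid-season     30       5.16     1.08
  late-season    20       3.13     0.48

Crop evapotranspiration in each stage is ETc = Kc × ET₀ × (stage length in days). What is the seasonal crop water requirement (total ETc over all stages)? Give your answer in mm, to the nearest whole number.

initial: 0.38 × 3.00 × 40 = 45.60 mm
development: 0.73 × 5.05 × 25 = 92.16 mm
mid-season: 1.08 × 5.16 × 30 = 167.18 mm
late-season: 0.48 × 3.13 × 20 = 30.05 mm
Seasonal total = 334.99 mm

335 mm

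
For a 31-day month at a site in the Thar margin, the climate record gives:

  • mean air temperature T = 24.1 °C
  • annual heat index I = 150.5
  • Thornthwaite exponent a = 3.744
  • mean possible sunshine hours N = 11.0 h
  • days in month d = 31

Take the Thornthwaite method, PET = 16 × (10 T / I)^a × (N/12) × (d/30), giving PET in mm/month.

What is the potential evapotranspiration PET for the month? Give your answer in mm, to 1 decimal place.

88.3 mm

10T/I = 10 × 24.1 / 150.5 = 1.6013
(10T/I)^a = 1.6013^3.744 = 5.8284
Uncorrected PET = 16 × 5.8284 = 93.254 mm
Correction = (N/12)(d/30) = (11.0/12)(31/30) = 0.9472
PET = 93.254 × 0.9472 = 88.330 mm/month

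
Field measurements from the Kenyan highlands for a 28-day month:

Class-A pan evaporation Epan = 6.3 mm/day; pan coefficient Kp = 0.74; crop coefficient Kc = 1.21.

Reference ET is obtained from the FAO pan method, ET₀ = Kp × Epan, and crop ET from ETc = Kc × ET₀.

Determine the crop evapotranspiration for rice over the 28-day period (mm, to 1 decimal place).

157.9 mm

ET₀ = 0.74 × 6.3 = 4.6620 mm/d
ETc = Kc × ET₀ = 1.21 × 4.6620 = 5.6410 mm/d
Over 28 days: 5.6410 × 28 = 157.948 mm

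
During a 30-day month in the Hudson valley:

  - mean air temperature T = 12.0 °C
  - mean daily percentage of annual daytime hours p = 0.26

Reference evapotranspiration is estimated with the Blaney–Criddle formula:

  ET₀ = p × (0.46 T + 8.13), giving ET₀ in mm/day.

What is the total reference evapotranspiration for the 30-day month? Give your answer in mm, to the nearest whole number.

ET₀ = 0.26 × (0.46 × 12.0 + 8.13) = 0.26 × 13.650 = 3.5490 mm/d
Monthly total = 3.5490 × 30 = 106.470 mm

106 mm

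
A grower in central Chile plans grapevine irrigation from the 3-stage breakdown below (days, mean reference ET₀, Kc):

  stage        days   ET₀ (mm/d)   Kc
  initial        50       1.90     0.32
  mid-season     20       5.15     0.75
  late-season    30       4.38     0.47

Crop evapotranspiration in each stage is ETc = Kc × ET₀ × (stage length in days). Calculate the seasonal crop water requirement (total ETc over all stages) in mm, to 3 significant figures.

169 mm

initial: 0.32 × 1.90 × 50 = 30.40 mm
mid-season: 0.75 × 5.15 × 20 = 77.25 mm
late-season: 0.47 × 4.38 × 30 = 61.76 mm
Seasonal total = 169.41 mm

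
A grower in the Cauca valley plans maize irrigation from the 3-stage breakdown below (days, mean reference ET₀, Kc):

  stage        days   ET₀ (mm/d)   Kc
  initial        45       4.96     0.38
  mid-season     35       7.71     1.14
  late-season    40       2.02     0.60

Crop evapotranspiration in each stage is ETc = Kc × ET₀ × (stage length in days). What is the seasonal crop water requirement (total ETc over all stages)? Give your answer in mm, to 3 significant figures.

441 mm

initial: 0.38 × 4.96 × 45 = 84.82 mm
mid-season: 1.14 × 7.71 × 35 = 307.63 mm
late-season: 0.60 × 2.02 × 40 = 48.48 mm
Seasonal total = 440.93 mm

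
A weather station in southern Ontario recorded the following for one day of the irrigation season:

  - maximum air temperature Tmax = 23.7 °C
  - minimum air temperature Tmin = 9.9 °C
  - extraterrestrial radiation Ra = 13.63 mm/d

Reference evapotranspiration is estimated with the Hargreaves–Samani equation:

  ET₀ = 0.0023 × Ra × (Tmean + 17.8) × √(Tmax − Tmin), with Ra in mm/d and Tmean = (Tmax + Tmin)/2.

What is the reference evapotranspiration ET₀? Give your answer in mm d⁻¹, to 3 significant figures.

Tmean = (23.7 + 9.9)/2 = 16.80 °C
ET₀ = 0.0023 × 13.63 × (16.80 + 17.8) × √13.8 = 0.0023 × 13.63 × 34.60 × 3.7148 = 4.0294 mm/d

4.03 mm d⁻¹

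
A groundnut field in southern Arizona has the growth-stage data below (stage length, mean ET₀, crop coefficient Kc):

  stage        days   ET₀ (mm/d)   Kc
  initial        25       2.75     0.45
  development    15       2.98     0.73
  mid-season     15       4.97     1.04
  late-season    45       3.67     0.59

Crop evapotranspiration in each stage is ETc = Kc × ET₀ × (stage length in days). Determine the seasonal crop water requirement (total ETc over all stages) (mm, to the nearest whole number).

239 mm

initial: 0.45 × 2.75 × 25 = 30.94 mm
development: 0.73 × 2.98 × 15 = 32.63 mm
mid-season: 1.04 × 4.97 × 15 = 77.53 mm
late-season: 0.59 × 3.67 × 45 = 97.44 mm
Seasonal total = 238.54 mm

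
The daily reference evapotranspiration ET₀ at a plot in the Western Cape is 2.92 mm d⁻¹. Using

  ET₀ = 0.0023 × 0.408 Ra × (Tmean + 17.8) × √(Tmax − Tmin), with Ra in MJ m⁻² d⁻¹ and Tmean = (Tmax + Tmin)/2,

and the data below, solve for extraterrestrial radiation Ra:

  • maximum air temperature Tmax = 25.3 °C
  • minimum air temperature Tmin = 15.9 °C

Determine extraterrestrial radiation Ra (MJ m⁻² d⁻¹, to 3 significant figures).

Tmean = (25.3+15.9)/2 = 20.60 °C; ΔT = 9.4
Ra = ET₀ / [0.0023 × 0.408 × (Tmean+17.8) × √ΔT]
   = 2.92 / (0.0023 × 0.408 × 38.40 × 3.0659) = 26.431 MJ m⁻² d⁻¹

26.4 MJ m⁻² d⁻¹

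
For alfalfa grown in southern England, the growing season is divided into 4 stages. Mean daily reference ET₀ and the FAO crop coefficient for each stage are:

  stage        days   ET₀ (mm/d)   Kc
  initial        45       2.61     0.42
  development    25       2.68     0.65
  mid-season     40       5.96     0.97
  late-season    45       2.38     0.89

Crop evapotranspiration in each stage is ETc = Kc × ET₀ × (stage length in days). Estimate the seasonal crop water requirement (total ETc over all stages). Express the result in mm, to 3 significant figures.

initial: 0.42 × 2.61 × 45 = 49.33 mm
development: 0.65 × 2.68 × 25 = 43.55 mm
mid-season: 0.97 × 5.96 × 40 = 231.25 mm
late-season: 0.89 × 2.38 × 45 = 95.32 mm
Seasonal total = 419.45 mm

419 mm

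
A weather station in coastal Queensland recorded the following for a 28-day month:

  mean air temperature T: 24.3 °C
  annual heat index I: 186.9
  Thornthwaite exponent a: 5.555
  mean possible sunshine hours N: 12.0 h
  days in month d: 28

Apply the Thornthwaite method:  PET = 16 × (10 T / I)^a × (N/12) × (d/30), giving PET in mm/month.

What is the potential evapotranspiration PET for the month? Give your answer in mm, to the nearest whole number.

10T/I = 10 × 24.3 / 186.9 = 1.3002
(10T/I)^a = 1.3002^5.555 = 4.2986
Uncorrected PET = 16 × 4.2986 = 68.778 mm
Correction = (N/12)(d/30) = (12.0/12)(28/30) = 0.9333
PET = 68.778 × 0.9333 = 64.191 mm/month

64 mm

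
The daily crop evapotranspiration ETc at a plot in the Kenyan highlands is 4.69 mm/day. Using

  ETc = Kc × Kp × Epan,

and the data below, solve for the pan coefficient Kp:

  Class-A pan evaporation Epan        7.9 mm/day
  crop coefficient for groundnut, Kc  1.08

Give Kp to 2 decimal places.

0.55

ETc = Kc × Kp × Epan  ⇒  Kp = ETc / (Kc × Epan)
Kp = 4.69 / (1.08 × 7.9) = 4.69 / 8.532 = 0.5497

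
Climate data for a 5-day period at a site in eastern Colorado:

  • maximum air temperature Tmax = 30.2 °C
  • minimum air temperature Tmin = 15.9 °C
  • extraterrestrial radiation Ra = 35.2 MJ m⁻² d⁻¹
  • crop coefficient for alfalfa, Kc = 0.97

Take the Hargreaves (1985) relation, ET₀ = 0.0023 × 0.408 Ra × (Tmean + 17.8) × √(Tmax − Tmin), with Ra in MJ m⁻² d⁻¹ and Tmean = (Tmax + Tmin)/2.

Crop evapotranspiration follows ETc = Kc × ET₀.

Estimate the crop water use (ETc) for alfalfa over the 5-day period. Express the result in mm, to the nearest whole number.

25 mm

Tmean = (30.2 + 15.9)/2 = 23.05 °C
0.408 Ra = 0.408 × 35.2 = 14.3616 mm/d equivalent
ET₀ = 0.0023 × 14.3616 × (23.05 + 17.8) × √14.3 = 0.0023 × 14.3616 × 40.85 × 3.7815 = 5.1025 mm/d
ETc = Kc × ET₀ = 0.97 × 5.1025 = 4.9494 mm/d
Over 5 days: 4.9494 × 5 = 24.747 mm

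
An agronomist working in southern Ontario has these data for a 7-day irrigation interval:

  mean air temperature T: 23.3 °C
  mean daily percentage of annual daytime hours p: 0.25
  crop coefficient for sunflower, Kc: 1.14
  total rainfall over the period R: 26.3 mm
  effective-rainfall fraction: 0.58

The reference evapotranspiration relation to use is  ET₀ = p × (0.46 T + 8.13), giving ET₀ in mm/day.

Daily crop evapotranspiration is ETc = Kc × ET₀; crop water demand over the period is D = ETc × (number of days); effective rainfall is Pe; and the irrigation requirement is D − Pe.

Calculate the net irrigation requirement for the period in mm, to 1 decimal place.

22.3 mm

ET₀ = 0.25 × (0.46 × 23.3 + 8.13) = 0.25 × 18.848 = 4.7120 mm/d
ETc = Kc × ET₀ = 1.14 × 4.7120 = 5.3717 mm/d
Crop demand D = ETc × 7 d = 5.3717 × 7 = 37.602 mm
Pe = 0.58 × 26.3 = 15.254 mm
D − Pe = 37.602 − 15.254 = 22.348 mm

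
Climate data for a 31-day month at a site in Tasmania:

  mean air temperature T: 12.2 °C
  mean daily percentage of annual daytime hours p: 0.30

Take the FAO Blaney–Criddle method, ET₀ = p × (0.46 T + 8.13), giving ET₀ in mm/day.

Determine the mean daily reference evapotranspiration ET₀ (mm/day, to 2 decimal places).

ET₀ = 0.30 × (0.46 × 12.2 + 8.13) = 0.30 × 13.742 = 4.1226 mm/d

4.12 mm/day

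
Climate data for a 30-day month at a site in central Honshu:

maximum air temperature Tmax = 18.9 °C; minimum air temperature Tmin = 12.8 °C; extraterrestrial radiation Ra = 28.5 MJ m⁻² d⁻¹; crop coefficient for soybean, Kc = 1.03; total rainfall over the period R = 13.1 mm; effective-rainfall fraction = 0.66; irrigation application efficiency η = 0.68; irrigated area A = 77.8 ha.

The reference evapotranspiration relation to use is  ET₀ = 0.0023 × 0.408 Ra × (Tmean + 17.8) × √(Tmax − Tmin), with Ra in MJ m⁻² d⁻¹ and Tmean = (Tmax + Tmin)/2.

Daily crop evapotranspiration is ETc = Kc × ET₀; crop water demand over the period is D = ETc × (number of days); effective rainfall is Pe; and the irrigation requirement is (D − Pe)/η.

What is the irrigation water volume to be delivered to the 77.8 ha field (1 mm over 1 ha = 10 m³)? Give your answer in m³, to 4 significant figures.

Tmean = (18.9 + 12.8)/2 = 15.85 °C
0.408 Ra = 0.408 × 28.5 = 11.6280 mm/d equivalent
ET₀ = 0.0023 × 11.6280 × (15.85 + 17.8) × √6.1 = 0.0023 × 11.6280 × 33.65 × 2.4698 = 2.2227 mm/d
ETc = Kc × ET₀ = 1.03 × 2.2227 = 2.2894 mm/d
Crop demand D = ETc × 30 d = 2.2894 × 30 = 68.682 mm
Pe = 0.66 × 13.1 = 8.646 mm
D − Pe = 68.682 − 8.646 = 60.036 mm
Gross irrigation = 60.036 / 0.68 = 88.288 mm
Volume = 88.288 mm × 77.8 ha × 10 = 68688.1 m³

68690 m³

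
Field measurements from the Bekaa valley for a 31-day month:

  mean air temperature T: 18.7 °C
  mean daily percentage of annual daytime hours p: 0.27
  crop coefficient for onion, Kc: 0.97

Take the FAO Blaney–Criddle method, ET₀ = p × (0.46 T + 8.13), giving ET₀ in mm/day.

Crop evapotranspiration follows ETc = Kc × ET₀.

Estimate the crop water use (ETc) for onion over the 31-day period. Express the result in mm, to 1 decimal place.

ET₀ = 0.27 × (0.46 × 18.7 + 8.13) = 0.27 × 16.732 = 4.5176 mm/d
ETc = Kc × ET₀ = 0.97 × 4.5176 = 4.3821 mm/d
Over 31 days: 4.3821 × 31 = 135.845 mm

135.8 mm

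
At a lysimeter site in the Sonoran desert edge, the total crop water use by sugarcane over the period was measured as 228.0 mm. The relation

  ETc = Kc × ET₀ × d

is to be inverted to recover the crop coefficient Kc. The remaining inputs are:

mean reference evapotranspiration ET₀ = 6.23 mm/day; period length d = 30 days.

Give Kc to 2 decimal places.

ETc = Kc × ET₀ × d  ⇒  Kc = ETc / (ET₀ × d)
Kc = 228.0 / (6.23 × 30) = 228.0 / 186.90 = 1.2199

1.22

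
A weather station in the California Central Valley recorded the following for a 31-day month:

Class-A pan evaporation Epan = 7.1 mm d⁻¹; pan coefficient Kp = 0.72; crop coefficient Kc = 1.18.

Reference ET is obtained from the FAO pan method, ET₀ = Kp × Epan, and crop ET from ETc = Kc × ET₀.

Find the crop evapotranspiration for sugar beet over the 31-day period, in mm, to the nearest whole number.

ET₀ = 0.72 × 7.1 = 5.1120 mm/d
ETc = Kc × ET₀ = 1.18 × 5.1120 = 6.0322 mm/d
Over 31 days: 6.0322 × 31 = 186.998 mm

187 mm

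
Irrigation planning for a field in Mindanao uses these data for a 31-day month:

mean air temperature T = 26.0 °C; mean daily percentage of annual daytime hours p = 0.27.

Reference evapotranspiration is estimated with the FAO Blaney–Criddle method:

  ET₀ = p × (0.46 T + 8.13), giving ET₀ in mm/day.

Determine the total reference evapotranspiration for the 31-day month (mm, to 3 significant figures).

168 mm

ET₀ = 0.27 × (0.46 × 26.0 + 8.13) = 0.27 × 20.090 = 5.4243 mm/d
Monthly total = 5.4243 × 31 = 168.153 mm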